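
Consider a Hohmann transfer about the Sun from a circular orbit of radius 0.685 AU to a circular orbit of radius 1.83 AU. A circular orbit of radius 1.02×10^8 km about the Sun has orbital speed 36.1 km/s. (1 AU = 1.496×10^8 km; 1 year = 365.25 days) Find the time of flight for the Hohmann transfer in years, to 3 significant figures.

From the circular-orbit relation v² = μ/r at r = 1.02×10^8 km: μ = v²r = (36.1)² × 1.02×10^8 = 1.32927×10^11 km³/s².
In km: r₁ = 0.685 × 1.496×10^8 = 1.02476×10^8 km; r₂ = 1.83 × 1.496×10^8 = 2.73768×10^8 km.
The Hohmann ellipse has a_t = (r₁ + r₂)/2 = 1.88122×10^8 km.
Transfer time t = π√(a_t³/μ) = π√((1.88122×10^8)³ / 1.32927×10^11) = 2.2233×10^7 s.
Converting: 2.2233×10^7 s ÷ 3.15576×10^7 s/year (365.25 × 86400) = 0.705 years.

t = 0.705 years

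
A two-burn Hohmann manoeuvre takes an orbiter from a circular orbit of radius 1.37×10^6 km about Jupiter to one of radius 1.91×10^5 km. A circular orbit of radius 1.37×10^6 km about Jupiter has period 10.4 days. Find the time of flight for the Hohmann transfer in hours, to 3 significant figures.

From Kepler's third law T² = 4π²r³/μ at r = 1.37×10^6 km, T = 10.4 days = 10.4 × 86400 s = 8.9856×10^5 s: μ = 4π²r³/T² = 1.25727×10^8 km³/s².
Semi-major axis of the transfer orbit: a_t = (1.370×10^6 + 1.910×10^5)/2 = 7.805×10^5 km.
Transfer time t = π√(a_t³/μ) = π√((7.805×10^5)³ / 1.25727×10^8) = 1.932×10^5 s.
Converting: 1.932×10^5 s ÷ 3600 s/hour = 53.7 hours.

t = 53.7 hours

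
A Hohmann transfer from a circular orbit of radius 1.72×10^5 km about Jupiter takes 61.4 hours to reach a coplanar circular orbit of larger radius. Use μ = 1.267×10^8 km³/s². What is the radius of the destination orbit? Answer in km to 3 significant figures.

r₂ = 1.54×10^6 km

Transfer time t = 61.4 hours = 2.2104×10^5 s, and t = π√(a_t³/μ).
So a_t = (μ t²/π²)^(1/3) = (1.267×10^8 × (2.2104×10^5)² / π²)^(1/3) = 8.5600×10^5 km.
Since a_t = (r₁ + r₂)/2, r₂ = 2a_t − r₁ = 2×8.5600×10^5 − 1.720×10^5 = 1.540×10^6 km.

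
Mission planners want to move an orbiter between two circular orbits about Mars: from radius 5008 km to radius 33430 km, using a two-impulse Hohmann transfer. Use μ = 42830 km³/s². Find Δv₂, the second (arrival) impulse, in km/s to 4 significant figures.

Transfer-ellipse semi-major axis a_t = (r₁ + r₂)/2 = (5008 + 33430)/2 = 19219 km.
On the circular orbit at r = 33430 km, v_c = √(μ/r) = 1.1319 km/s.
Vis-viva on the transfer ellipse at r = 33430 km gives v_t = √[μ(2/r − 1/a_t)] = 0.57779 km/s.
Δv₂ = |v_t − v_c| = |0.57779 − 1.1319| = 0.5541 km/s.

Δv₂ = 0.5541 km/s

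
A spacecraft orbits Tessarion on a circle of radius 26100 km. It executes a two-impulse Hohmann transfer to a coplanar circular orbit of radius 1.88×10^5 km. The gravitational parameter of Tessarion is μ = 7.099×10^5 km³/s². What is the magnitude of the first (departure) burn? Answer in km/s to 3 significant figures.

Semi-major axis of the transfer orbit: a_t = (26100 + 1.880×10^5)/2 = 1.0705×10^5 km.
On the circular orbit at r = 26100 km, v_c = √(μ/r) = 5.215 km/s.
Transfer-orbit speed at the same r (vis-viva, a = a_t): v_t = √[μ(2/r − 1/a_t)] = 6.911 km/s.
Δv₁ = |v_t − v_c| = |6.911 − 5.215| = 1.696 km/s.

Δv₁ = 1.70 km/s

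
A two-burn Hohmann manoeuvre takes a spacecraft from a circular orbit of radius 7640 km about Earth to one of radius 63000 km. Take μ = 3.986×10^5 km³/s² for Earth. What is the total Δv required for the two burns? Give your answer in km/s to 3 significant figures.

The Hohmann ellipse has a_t = (r₁ + r₂)/2 = 35320 km.
At r₁ the circular-orbit speed is v₁ = √(μ/r₁) = 7.223 km/s.
Transfer-orbit speed at r₁ (vis-viva): v_p = √[μ(2/r₁ − 1/a_t)] = 9.647 km/s.
First burn Δv₁ = |v_p − v₁| = 2.424 km/s.
Circular speed at r₂: v₂ = √(μ/r₂) = 2.515 km/s.
Transfer-orbit speed at r₂: v_a = √[μ(2/r₂ − 1/a_t)] = 1.170 km/s.
Second burn Δv₂ = |v₂ − v_a| = 1.345 km/s.
Total Δv = Δv₁ + Δv₂ = 3.769 km/s.

Δv = 3.77 km/s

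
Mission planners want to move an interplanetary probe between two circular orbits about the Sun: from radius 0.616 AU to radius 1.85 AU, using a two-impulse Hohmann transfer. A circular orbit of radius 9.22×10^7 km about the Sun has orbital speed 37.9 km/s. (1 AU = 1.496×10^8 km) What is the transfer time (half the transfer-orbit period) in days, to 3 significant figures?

From the circular-orbit relation v² = μ/r at r = 9.22×10^7 km: μ = v²r = (37.9)² × 9.22×10^7 = 1.32437×10^11 km³/s².
In km: r₁ = 0.616 × 1.496×10^8 = 9.21536×10^7 km; r₂ = 1.85 × 1.496×10^8 = 2.7676×10^8 km.
Semi-major axis of the transfer orbit: a_t = (9.21536×10^7 + 2.7676×10^8)/2 = 1.844568×10^8 km.
By Kepler's third law the transfer-orbit period is T = 2π√(a_t³/μ), so t = T/2 = 2.163×10^7 s.
Converting: 2.163×10^7 s ÷ 86400 s/day = 250 days.

t = 250 days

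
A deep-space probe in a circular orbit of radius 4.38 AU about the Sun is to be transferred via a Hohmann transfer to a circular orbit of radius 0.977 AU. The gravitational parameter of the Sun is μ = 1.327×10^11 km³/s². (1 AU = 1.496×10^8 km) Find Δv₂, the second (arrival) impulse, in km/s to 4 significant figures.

In km: r₁ = 4.38 × 1.496×10^8 = 6.55248×10^8 km; r₂ = 0.977 × 1.496×10^8 = 1.461592×10^8 km.
Semi-major axis of the transfer orbit: a_t = (6.55248×10^8 + 1.461592×10^8)/2 = 4.007036×10^8 km.
Circular speed at r = 1.461592×10^8 km: v_c = √(μ/r) = 30.13 km/s.
Vis-viva on the transfer ellipse at r = 1.461592×10^8 km gives v_t = √[μ(2/r − 1/a_t)] = 38.53 km/s.
Δv₂ = |v_t − v_c| = |38.53 − 30.13| = 8.400 km/s.

Δv₂ = 8.400 km/s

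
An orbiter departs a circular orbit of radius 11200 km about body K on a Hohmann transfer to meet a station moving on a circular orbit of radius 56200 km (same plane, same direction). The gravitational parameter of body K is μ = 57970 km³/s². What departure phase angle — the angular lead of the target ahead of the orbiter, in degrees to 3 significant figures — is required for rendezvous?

Semi-major axis of the transfer orbit: a_t = (11200 + 56200)/2 = 33700 km.
Transfer time t = π√(a_t³/μ) = 80722 s.
The target's mean motion on its circular orbit is ω₂ = √(μ/r₂³) = 1.8072×10^-5 rad/s.
Angle swept by the target during transfer: ω₂·t = 1.4588 rad = 83.58°.
The orbiter traverses 180° on the transfer ellipse, so the target must lead by 180° − 83.58° = 96.4°.

φ = 96.4°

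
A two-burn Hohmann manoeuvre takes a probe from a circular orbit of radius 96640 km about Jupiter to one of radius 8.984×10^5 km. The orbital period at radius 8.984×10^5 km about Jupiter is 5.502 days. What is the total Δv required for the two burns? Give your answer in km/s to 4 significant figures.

Δv = 19.09 km/s

From Kepler's third law T² = 4π²r³/μ at r = 8.984×10^5 km, T = 5.502 days = 5.502 × 86400 s = 4.753728×10^5 s: μ = 4π²r³/T² = 1.26678×10^8 km³/s².
Semi-major axis of the transfer orbit: a_t = (96640 + 8.984×10^5)/2 = 4.9752×10^5 km.
At r₁ the circular-orbit speed is v₁ = √(μ/r₁) = 36.205 km/s.
On the transfer ellipse at r₁, vis-viva equation gives v_p = √[μ(2/r₁ − 1/a_t)] = 48.652 km/s.
First burn Δv₁ = |v_p − v₁| = 12.45 km/s.
Circular speed at r₂: v₂ = √(μ/r₂) = 11.8745 km/s.
Transfer-orbit speed at r₂: v_a = √[μ(2/r₂ − 1/a_t)] = 5.23345 km/s.
Second burn Δv₂ = |v₂ − v_a| = 6.641 km/s.
Total Δv = Δv₁ + Δv₂ = 19.09 km/s.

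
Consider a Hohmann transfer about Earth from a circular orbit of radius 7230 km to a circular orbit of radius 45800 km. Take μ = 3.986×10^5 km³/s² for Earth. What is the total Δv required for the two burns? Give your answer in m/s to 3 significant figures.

Transfer-ellipse semi-major axis a_t = (r₁ + r₂)/2 = (7230 + 45800)/2 = 26515 km.
Circular speed at r₁: v₁ = √(μ/r₁) = √(3.986×10^5/7230) = 7.4251 km/s.
Transfer-orbit speed at r₁ (vis-viva equation): v_p = √[μ(2/r₁ − 1/a_t)] = 9.7586 km/s.
First burn Δv₁ = |v_p − v₁| = 2.3335 km/s.
Circular speed at r₂: v₂ = √(μ/r₂) = 2.9501 km/s.
Transfer-orbit speed at r₂: v_a = √[μ(2/r₂ − 1/a_t)] = 1.5405 km/s.
Second burn Δv₂ = |v₂ − v_a| = 1.4096 km/s.
Δv = Δv₁ + Δv₂ = 2.3335 + 1.4096 = 3.743 km/s.

Δv = 3740 m/s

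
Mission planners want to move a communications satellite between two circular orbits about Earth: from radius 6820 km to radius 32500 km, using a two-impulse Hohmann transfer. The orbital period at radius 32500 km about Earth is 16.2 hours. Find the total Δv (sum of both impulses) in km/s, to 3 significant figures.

Δv = 3.62 km/s

From Kepler's third law T² = 4π²r³/μ at r = 32500 km, T = 16.2 hours = 16.2 × 3600 s = 58320 s: μ = 4π²r³/T² = 3.98451×10^5 km³/s².
Semi-major axis of the transfer orbit: a_t = (6820 + 32500)/2 = 19660 km.
Circular speed at r₁: v₁ = √(μ/r₁) = √(3.98451×10^5/6820) = 7.644 km/s.
Transfer-orbit speed at r₁ (v² = μ(2/r − 1/a)): v_p = √[μ(2/r₁ − 1/a_t)] = 9.828 km/s.
First burn Δv₁ = |v_p − v₁| = 2.184 km/s.
Circular speed at r₂: v₂ = √(μ/r₂) = 3.501 km/s.
Transfer-orbit speed at r₂: v_a = √[μ(2/r₂ − 1/a_t)] = 2.062 km/s.
Second burn Δv₂ = |v₂ − v_a| = 1.439 km/s.
Total Δv = Δv₁ + Δv₂ = 3.623 km/s.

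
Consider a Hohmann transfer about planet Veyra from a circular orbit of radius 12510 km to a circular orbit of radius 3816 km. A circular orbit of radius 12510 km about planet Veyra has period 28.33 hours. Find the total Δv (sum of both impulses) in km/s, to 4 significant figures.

From Kepler's third law T² = 4π²r³/μ at r = 12510 km, T = 28.33 hours = 28.33 × 3600 s = 1.01988×10^5 s: μ = 4π²r³/T² = 7430.76 km³/s².
Semi-major axis of the transfer orbit: a_t = (12510 + 3816)/2 = 8163 km.
At r₁ the circular-orbit speed is v₁ = √(μ/r₁) = 0.7707 km/s.
On the transfer ellipse at r₁, v² = μ(2/r − 1/a) gives v_a = √[μ(2/r₁ − 1/a_t)] = 0.5269 km/s.
First burn Δv₁ = |v_a − v₁| = 0.2438 km/s.
Circular speed at r₂: v₂ = √(μ/r₂) = 1.395 km/s.
Transfer-orbit speed at r₂: v_p = √[μ(2/r₂ − 1/a_t)] = 1.727 km/s.
Second burn Δv₂ = |v₂ − v_p| = 0.3320 km/s.
Total Δv = Δv₁ + Δv₂ = 0.5758 km/s.

Δv = 0.5758 km/s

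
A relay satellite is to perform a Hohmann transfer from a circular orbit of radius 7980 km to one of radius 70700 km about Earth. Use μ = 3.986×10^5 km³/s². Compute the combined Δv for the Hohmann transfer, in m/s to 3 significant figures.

The Hohmann ellipse has a_t = (r₁ + r₂)/2 = 39340 km.
Circular speed at r₁: v₁ = √(μ/r₁) = √(3.986×10^5/7980) = 7.068 km/s.
On the transfer ellipse at r₁, vis-viva equation gives v_p = √[μ(2/r₁ − 1/a_t)] = 9.475 km/s.
First burn Δv₁ = |v_p − v₁| = 2.407 km/s.
Circular speed at r₂: v₂ = √(μ/r₂) = 2.374 km/s.
Transfer-orbit speed at r₂: v_a = √[μ(2/r₂ − 1/a_t)] = 1.069 km/s.
Second burn Δv₂ = |v₂ − v_a| = 1.305 km/s.
Δv = Δv₁ + Δv₂ = 2.407 + 1.305 = 3.712 km/s.

Δv = 3710 m/s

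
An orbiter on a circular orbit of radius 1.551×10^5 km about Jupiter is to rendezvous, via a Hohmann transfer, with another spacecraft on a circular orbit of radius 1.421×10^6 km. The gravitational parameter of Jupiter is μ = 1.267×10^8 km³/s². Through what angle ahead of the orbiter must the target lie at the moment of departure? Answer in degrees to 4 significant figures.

The Hohmann ellipse has a_t = (r₁ + r₂)/2 = 7.8805×10^5 km.
The half-period of the transfer ellipse is t = π√(a_t³/μ) = 1.9525×10^5 s.
The target's mean motion on its circular orbit is ω₂ = √(μ/r₂³) = 6.6450×10^-6 rad/s.
Angle swept by the target during transfer: ω₂·t = 1.2974 rad = 74.34°.
Arrival is 180° from departure on the ellipse, so φ = 180° − 74.34° = 105.7°.

φ = 105.7°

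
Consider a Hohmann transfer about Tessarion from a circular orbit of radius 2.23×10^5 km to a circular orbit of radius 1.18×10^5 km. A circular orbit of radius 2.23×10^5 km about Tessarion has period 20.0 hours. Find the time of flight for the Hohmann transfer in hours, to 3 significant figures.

From Kepler's third law T² = 4π²r³/μ at r = 2.23×10^5 km, T = 20.0 hours = 20.0 × 3600 s = 72000 s: μ = 4π²r³/T² = 8.44519×10^7 km³/s².
The Hohmann ellipse has a_t = (r₁ + r₂)/2 = 1.705×10^5 km.
Half the transfer-orbit period gives t = π√(a_t³/μ) = 24070 s.
Converting: 24070 s ÷ 3600 s/hour = 6.69 hours.

t = 6.69 hours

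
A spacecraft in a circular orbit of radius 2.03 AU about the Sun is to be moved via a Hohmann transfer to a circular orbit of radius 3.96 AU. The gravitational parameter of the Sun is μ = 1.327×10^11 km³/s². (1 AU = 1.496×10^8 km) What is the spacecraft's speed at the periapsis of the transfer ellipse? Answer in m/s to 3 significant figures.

v = 24000 m/s

In km: r₁ = 2.03 × 1.496×10^8 = 3.03688×10^8 km; r₂ = 3.96 × 1.496×10^8 = 5.92416×10^8 km.
The Hohmann ellipse has a_t = (r₁ + r₂)/2 = 4.48052×10^8 km.
The periapsis of the transfer ellipse is at r = 3.03688×10^8 km.
Applying v² = μ(2/r − 1/a_t): v = 24.04 km/s.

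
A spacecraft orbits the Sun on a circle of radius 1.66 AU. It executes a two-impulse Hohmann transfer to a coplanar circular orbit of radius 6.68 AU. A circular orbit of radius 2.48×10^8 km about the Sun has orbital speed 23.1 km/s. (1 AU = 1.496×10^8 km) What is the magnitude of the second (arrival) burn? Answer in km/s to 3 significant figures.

Δv₂ = 4.25 km/s

From the circular-orbit relation v² = μ/r at r = 2.48×10^8 km: μ = v²r = (23.1)² × 2.48×10^8 = 1.32335×10^11 km³/s².
In km: r₁ = 1.66 × 1.496×10^8 = 2.48336×10^8 km; r₂ = 6.68 × 1.496×10^8 = 9.99328×10^8 km.
Transfer-ellipse semi-major axis a_t = (r₁ + r₂)/2 = (2.48336×10^8 + 9.99328×10^8)/2 = 6.23832×10^8 km.
Circular speed at r = 9.99328×10^8 km: v_c = √(μ/r) = 11.508 km/s.
Transfer-orbit speed at the same r (vis-viva, a = a_t): v_t = √[μ(2/r − 1/a_t)] = 7.2606 km/s.
Δv₂ = |v_t − v_c| = |7.2606 − 11.508| = 4.247 km/s.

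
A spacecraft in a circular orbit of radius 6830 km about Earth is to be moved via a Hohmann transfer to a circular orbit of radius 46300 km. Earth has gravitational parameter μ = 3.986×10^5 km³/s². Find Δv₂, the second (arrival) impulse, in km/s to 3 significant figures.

Δv₂ = 1.45 km/s

Transfer-ellipse semi-major axis a_t = (r₁ + r₂)/2 = (6830 + 46300)/2 = 26565 km.
On the circular orbit at r = 46300 km, v_c = √(μ/r) = 2.934 km/s.
Vis-viva on the transfer ellipse at r = 46300 km gives v_t = √[μ(2/r − 1/a_t)] = 1.488 km/s.
Δv₂ = |v_t − v_c| = |1.488 − 2.934| = 1.446 km/s.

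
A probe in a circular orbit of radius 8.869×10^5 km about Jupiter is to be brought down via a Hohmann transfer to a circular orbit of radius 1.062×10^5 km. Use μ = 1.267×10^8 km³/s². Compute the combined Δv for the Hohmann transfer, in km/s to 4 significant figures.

Semi-major axis of the transfer orbit: a_t = (8.869×10^5 + 1.062×10^5)/2 = 4.9655×10^5 km.
At r₁ the circular-orbit speed is v₁ = √(μ/r₁) = 11.952286 km/s.
On the transfer ellipse at r₁, vis-viva equation gives v_a = √[μ(2/r₁ − 1/a_t)] = 5.5275381 km/s.
First burn Δv₁ = |v_a − v₁| = 6.4247 km/s.
Circular speed at r₂: v₂ = √(μ/r₂) = 34.5403 km/s.
Transfer-orbit speed at r₂: v_p = √[μ(2/r₂ − 1/a_t)] = 46.1617 km/s.
Second burn Δv₂ = |v₂ − v_p| = 11.621 km/s.
Δv = Δv₁ + Δv₂ = 6.4247 + 11.621 = 18.05 km/s.

Δv = 18.05 km/s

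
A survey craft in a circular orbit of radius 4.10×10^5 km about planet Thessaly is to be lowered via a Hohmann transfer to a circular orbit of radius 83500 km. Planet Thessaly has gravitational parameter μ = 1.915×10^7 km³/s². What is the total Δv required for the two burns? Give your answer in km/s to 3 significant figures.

The Hohmann ellipse has a_t = (r₁ + r₂)/2 = 2.4675×10^5 km.
At r₁ the circular-orbit speed is v₁ = √(μ/r₁) = 6.8343 km/s.
On the transfer ellipse at r₁, v² = μ(2/r − 1/a) gives v_a = √[μ(2/r₁ − 1/a_t)] = 3.9756 km/s.
First burn Δv₁ = |v_a − v₁| = 2.859 km/s.
Circular speed at r₂: v₂ = √(μ/r₂) = 15.144 km/s.
Transfer-orbit speed at r₂: v_p = √[μ(2/r₂ − 1/a_t)] = 19.521 km/s.
Second burn Δv₂ = |v₂ − v_p| = 4.377 km/s.
Δv = Δv₁ + Δv₂ = 2.859 + 4.377 = 7.236 km/s.

Δv = 7.24 km/s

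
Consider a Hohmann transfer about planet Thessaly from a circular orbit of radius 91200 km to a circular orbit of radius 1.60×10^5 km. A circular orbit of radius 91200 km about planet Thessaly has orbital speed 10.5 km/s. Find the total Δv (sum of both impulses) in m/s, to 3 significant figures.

Δv = 2520 m/s

From the circular-orbit relation v² = μ/r at r = 91200 km: μ = v²r = (10.5)² × 91200 = 1.00548×10^7 km³/s².
Transfer-ellipse semi-major axis a_t = (r₁ + r₂)/2 = (91200 + 1.600×10^5)/2 = 1.256×10^5 km.
At r₁ the circular-orbit speed is v₁ = √(μ/r₁) = 10.500 km/s.
On the transfer ellipse at r₁, vis-viva equation gives v_p = √[μ(2/r₁ − 1/a_t)] = 11.851 km/s.
First burn Δv₁ = |v_p − v₁| = 1.351 km/s.
Circular speed at r₂: v₂ = √(μ/r₂) = 7.927 km/s.
Transfer-orbit speed at r₂: v_a = √[μ(2/r₂ − 1/a_t)] = 6.755 km/s.
Second burn Δv₂ = |v₂ − v_a| = 1.172 km/s.
Δv = Δv₁ + Δv₂ = 1.351 + 1.172 = 2.523 km/s.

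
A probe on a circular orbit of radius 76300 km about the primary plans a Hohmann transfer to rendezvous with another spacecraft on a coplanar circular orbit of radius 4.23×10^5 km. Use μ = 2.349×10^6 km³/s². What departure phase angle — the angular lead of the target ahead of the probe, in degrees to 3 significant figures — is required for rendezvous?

φ = 98.4°

The Hohmann ellipse has a_t = (r₁ + r₂)/2 = 2.4965×10^5 km.
Transfer time t = π√(a_t³/μ) = 2.5569×10^5 s.
The target's mean motion on its circular orbit is ω₂ = √(μ/r₂³) = 5.5710×10^-6 rad/s.
Angle swept by the target during transfer: ω₂·t = 1.4244 rad = 81.61°.
Arrival is 180° from departure on the ellipse, so φ = 180° − 81.61° = 98.4°.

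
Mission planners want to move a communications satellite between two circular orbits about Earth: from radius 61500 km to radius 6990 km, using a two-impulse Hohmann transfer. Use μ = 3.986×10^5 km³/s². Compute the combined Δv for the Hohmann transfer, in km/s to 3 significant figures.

Δv = 3.96 km/s

Transfer-ellipse semi-major axis a_t = (r₁ + r₂)/2 = (61500 + 6990)/2 = 34245 km.
Circular speed at r₁: v₁ = √(μ/r₁) = √(3.986×10^5/61500) = 2.546 km/s.
On the transfer ellipse at r₁, v² = μ(2/r − 1/a) gives v_a = √[μ(2/r₁ − 1/a_t)] = 1.150 km/s.
First burn Δv₁ = |v_a − v₁| = 1.396 km/s.
Circular speed at r₂: v₂ = √(μ/r₂) = 7.55144 km/s.
Transfer-orbit speed at r₂: v_p = √[μ(2/r₂ − 1/a_t)] = 10.1197 km/s.
Second burn Δv₂ = |v₂ − v_p| = 2.568 km/s.
Total Δv = Δv₁ + Δv₂ = 3.964 km/s.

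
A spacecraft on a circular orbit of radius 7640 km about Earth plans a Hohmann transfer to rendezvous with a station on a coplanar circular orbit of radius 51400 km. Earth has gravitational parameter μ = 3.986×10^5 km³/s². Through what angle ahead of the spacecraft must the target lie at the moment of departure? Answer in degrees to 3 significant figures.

The Hohmann ellipse has a_t = (r₁ + r₂)/2 = 29520 km.
Transfer time t = π√(a_t³/μ) = 25238.0 s.
Target angular speed ω₂ = √(μ/r₂³) = 5.41781×10^-5 rad/s.
Angle swept by the target during transfer: ω₂·t = 1.36735 rad = 78.34°.
Arrival is 180° from departure on the ellipse, so φ = 180° − 78.34° = 102°.

φ = 102°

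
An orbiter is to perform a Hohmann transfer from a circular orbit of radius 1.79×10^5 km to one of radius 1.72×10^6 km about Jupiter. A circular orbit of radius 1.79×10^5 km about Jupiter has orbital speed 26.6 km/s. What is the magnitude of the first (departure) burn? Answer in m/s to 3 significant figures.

Δv₁ = 9200 m/s

From the circular-orbit relation v² = μ/r at r = 1.79×10^5 km: μ = v²r = (26.6)² × 1.79×10^5 = 1.26653×10^8 km³/s².
Transfer-ellipse semi-major axis a_t = (r₁ + r₂)/2 = (1.790×10^5 + 1.720×10^6)/2 = 9.495×10^5 km.
Circular speed at r = 1.790×10^5 km: v_c = √(μ/r) = 26.600 km/s.
Vis-viva on the transfer ellipse at r = 1.790×10^5 km gives v_t = √[μ(2/r − 1/a_t)] = 35.801 km/s.
Δv₁ = |v_t − v_c| = |35.801 − 26.600| = 9.201 km/s.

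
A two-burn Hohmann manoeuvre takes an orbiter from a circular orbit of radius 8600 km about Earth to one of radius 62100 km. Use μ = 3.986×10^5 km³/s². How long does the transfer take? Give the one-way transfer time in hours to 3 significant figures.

t = 9.19 hours

Semi-major axis of the transfer orbit: a_t = (8600 + 62100)/2 = 35350 km.
Half the transfer-orbit period gives t = π√(a_t³/μ) = 33070 s.
Converting: 33070 s ÷ 3600 s/hour = 9.19 hours.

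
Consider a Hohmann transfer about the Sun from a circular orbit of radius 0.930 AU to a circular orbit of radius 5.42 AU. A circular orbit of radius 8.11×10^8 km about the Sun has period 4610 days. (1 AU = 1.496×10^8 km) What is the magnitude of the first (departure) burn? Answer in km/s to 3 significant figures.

Δv₁ = 9.47 km/s

From Kepler's third law T² = 4π²r³/μ at r = 8.11×10^8 km, T = 4610 days = 4610 × 86400 s = 3.98304×10^8 s: μ = 4π²r³/T² = 1.32737×10^11 km³/s².
In km: r₁ = 0.930 × 1.496×10^8 = 1.39128×10^8 km; r₂ = 5.42 × 1.496×10^8 = 8.10832×10^8 km.
Transfer-ellipse semi-major axis a_t = (r₁ + r₂)/2 = (1.39128×10^8 + 8.10832×10^8)/2 = 4.7498×10^8 km.
On the circular orbit at r = 1.39128×10^8 km, v_c = √(μ/r) = 30.888 km/s.
Transfer-orbit speed at the same r (vis-viva, a = a_t): v_t = √[μ(2/r − 1/a_t)] = 40.357 km/s.
Δv₁ = |v_t − v_c| = |40.357 − 30.888| = 9.469 km/s.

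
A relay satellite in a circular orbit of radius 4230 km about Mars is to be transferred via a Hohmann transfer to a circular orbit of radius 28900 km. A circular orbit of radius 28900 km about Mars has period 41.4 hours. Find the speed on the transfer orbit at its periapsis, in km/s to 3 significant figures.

v = 4.21 km/s

From Kepler's third law T² = 4π²r³/μ at r = 28900 km, T = 41.4 hours = 41.4 × 3600 s = 1.4904×10^5 s: μ = 4π²r³/T² = 42899.0 km³/s².
Transfer-ellipse semi-major axis a_t = (r₁ + r₂)/2 = (4230 + 28900)/2 = 16565 km.
The periapsis of the transfer ellipse is at r = 4230 km.
Vis-viva: v = √[μ(2/r − 1/a_t)] = √[42899.0 × (2/4230 − 1/16565)] = 4.206 km/s.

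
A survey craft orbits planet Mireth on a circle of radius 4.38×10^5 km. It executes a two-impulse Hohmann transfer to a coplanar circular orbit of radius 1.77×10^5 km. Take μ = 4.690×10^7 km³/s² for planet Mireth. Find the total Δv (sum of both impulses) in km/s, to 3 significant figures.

The Hohmann ellipse has a_t = (r₁ + r₂)/2 = 3.075×10^5 km.
At r₁ the circular-orbit speed is v₁ = √(μ/r₁) = 10.348 km/s.
On the transfer ellipse at r₁, vis-viva equation gives v_a = √[μ(2/r₁ − 1/a_t)] = 7.8508 km/s.
First burn Δv₁ = |v_a − v₁| = 2.497 km/s.
Circular speed at r₂: v₂ = √(μ/r₂) = 16.278 km/s.
Transfer-orbit speed at r₂: v_p = √[μ(2/r₂ − 1/a_t)] = 19.427 km/s.
Second burn Δv₂ = |v₂ − v_p| = 3.149 km/s.
Δv = Δv₁ + Δv₂ = 2.497 + 3.149 = 5.646 km/s.

Δv = 5.65 km/s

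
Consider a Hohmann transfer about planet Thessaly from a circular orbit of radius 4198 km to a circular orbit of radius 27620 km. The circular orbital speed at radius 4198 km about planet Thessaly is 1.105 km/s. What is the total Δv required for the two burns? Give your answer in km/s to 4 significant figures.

Δv = 0.5605 km/s

From the circular-orbit relation v² = μ/r at r = 4198 km: μ = v²r = (1.105)² × 4198 = 5125.86 km³/s².
Transfer-ellipse semi-major axis a_t = (r₁ + r₂)/2 = (4198 + 27620)/2 = 15909 km.
Circular speed at r₁: v₁ = √(μ/r₁) = √(5125.86/4198) = 1.105 km/s.
On the transfer ellipse at r₁, v² = μ(2/r − 1/a) gives v_p = √[μ(2/r₁ − 1/a_t)] = 1.456 km/s.
First burn Δv₁ = |v_p − v₁| = 0.3510 km/s.
At r₂, v₂ = √(μ/r₂) = 0.4308 km/s.
Transfer-orbit speed at r₂: v_a = √[μ(2/r₂ − 1/a_t)] = 0.2213 km/s.
Second burn Δv₂ = |v₂ − v_a| = 0.2095 km/s.
Δv = Δv₁ + Δv₂ = 0.3510 + 0.2095 = 0.5605 km/s.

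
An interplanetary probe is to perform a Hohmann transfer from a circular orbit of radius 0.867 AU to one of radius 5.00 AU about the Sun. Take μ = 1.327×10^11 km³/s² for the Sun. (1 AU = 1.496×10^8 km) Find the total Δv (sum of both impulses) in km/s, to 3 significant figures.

In km: r₁ = 0.867 × 1.496×10^8 = 1.297032×10^8 km; r₂ = 5.00 × 1.496×10^8 = 7.480×10^8 km.
The Hohmann ellipse has a_t = (r₁ + r₂)/2 = 4.388516×10^8 km.
At r₁ the circular-orbit speed is v₁ = √(μ/r₁) = 31.986 km/s.
On the transfer ellipse at r₁, v² = μ(2/r − 1/a) gives v_p = √[μ(2/r₁ − 1/a_t)] = 41.759 km/s.
First burn Δv₁ = |v_p − v₁| = 9.773 km/s.
Circular speed at r₂: v₂ = √(μ/r₂) = 13.319 km/s.
Transfer-orbit speed at r₂: v_a = √[μ(2/r₂ − 1/a_t)] = 7.2410 km/s.
Second burn Δv₂ = |v₂ − v_a| = 6.078 km/s.
Δv = Δv₁ + Δv₂ = 9.773 + 6.078 = 15.85 km/s.

Δv = 15.9 km/s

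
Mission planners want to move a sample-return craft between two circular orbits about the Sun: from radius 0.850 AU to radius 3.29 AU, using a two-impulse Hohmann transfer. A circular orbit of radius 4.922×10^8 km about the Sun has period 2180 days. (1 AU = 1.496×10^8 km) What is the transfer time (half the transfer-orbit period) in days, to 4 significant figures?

t = 544.0 days

From Kepler's third law T² = 4π²r³/μ at r = 4.922×10^8 km, T = 2180 days = 2180 × 86400 s = 1.88352×10^8 s: μ = 4π²r³/T² = 1.32692×10^11 km³/s².
In km: r₁ = 0.850 × 1.496×10^8 = 1.2716×10^8 km; r₂ = 3.29 × 1.496×10^8 = 4.92184×10^8 km.
Transfer-ellipse semi-major axis a_t = (r₁ + r₂)/2 = (1.2716×10^8 + 4.92184×10^8)/2 = 3.09672×10^8 km.
Transfer time t = π√(a_t³/μ) = π√((3.09672×10^8)³ / 1.32692×10^11) = 4.700×10^7 s.
Converting: 4.700×10^7 s ÷ 86400 s/day = 544.0 days.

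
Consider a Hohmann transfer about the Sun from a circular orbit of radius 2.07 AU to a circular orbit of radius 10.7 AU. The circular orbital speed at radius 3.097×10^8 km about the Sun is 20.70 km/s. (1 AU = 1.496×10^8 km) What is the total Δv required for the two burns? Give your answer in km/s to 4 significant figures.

Δv = 10.02 km/s

From the circular-orbit relation v² = μ/r at r = 3.097×10^8 km: μ = v²r = (20.70)² × 3.097×10^8 = 1.32703×10^11 km³/s².
In km: r₁ = 2.07 × 1.496×10^8 = 3.09672×10^8 km; r₂ = 10.7 × 1.496×10^8 = 1.60072×10^9 km.
Semi-major axis of the transfer orbit: a_t = (3.09672×10^8 + 1.60072×10^9)/2 = 9.55196×10^8 km.
Circular speed at r₁: v₁ = √(μ/r₁) = √(1.32703×10^11/3.09672×10^8) = 20.701 km/s.
Transfer-orbit speed at r₁ (vis-viva): v_p = √[μ(2/r₁ − 1/a_t)] = 26.798 km/s.
First burn Δv₁ = |v_p − v₁| = 6.097 km/s.
At r₂, v₂ = √(μ/r₂) = 9.105 km/s.
Transfer-orbit speed at r₂: v_a = √[μ(2/r₂ − 1/a_t)] = 5.184 km/s.
Second burn Δv₂ = |v₂ − v_a| = 3.921 km/s.
Total Δv = Δv₁ + Δv₂ = 10.02 km/s.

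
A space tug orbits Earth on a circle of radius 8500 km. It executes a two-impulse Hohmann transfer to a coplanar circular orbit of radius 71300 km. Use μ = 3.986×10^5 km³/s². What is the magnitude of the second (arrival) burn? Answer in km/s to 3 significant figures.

The Hohmann ellipse has a_t = (r₁ + r₂)/2 = 39900 km.
Circular speed at r = 71300 km: v_c = √(μ/r) = 2.364 km/s.
Transfer-orbit speed at the same r (vis-viva, a = a_t): v_t = √[μ(2/r − 1/a_t)] = 1.091 km/s.
Δv₂ = |v_t − v_c| = |1.091 − 2.364| = 1.273 km/s.

Δv₂ = 1.27 km/s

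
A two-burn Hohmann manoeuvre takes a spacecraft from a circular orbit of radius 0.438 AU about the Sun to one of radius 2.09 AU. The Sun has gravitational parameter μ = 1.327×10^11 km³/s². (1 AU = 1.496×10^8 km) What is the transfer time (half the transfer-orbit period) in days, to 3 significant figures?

In km: r₁ = 0.438 × 1.496×10^8 = 6.55248×10^7 km; r₂ = 2.09 × 1.496×10^8 = 3.12664×10^8 km.
The Hohmann ellipse has a_t = (r₁ + r₂)/2 = 1.890944×10^8 km.
Half the transfer-orbit period gives t = π√(a_t³/μ) = 2.2425×10^7 s.
Converting: 2.2425×10^7 s ÷ 86400 s/day = 260 days.

t = 260 days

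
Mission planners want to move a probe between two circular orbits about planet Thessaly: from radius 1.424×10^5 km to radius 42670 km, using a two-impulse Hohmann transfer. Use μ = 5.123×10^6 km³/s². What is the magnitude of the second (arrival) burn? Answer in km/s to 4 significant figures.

Transfer-ellipse semi-major axis a_t = (r₁ + r₂)/2 = (1.424×10^5 + 42670)/2 = 92535 km.
On the circular orbit at r = 42670 km, v_c = √(μ/r) = 10.9572 km/s.
Vis-viva on the transfer ellipse at r = 42670 km gives v_t = √[μ(2/r − 1/a_t)] = 13.5926 km/s.
Δv₂ = |v_t − v_c| = |13.5926 − 10.9572| = 2.635 km/s.

Δv₂ = 2.635 km/s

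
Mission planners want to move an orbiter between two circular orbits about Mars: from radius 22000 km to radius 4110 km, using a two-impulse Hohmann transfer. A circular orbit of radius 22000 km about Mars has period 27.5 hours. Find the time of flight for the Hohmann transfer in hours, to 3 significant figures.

t = 6.29 hours

From Kepler's third law T² = 4π²r³/μ at r = 22000 km, T = 27.5 hours = 27.5 × 3600 s = 99000 s: μ = 4π²r³/T² = 42890.1 km³/s².
The Hohmann ellipse has a_t = (r₁ + r₂)/2 = 13055 km.
Half the transfer-orbit period gives t = π√(a_t³/μ) = 22630 s.
Converting: 22630 s ÷ 3600 s/hour = 6.29 hours.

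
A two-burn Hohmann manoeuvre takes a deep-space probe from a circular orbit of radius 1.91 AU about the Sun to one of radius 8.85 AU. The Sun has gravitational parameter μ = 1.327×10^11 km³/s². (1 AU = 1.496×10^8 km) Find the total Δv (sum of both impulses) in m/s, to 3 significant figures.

Δv = 10100 m/s

In km: r₁ = 1.91 × 1.496×10^8 = 2.85736×10^8 km; r₂ = 8.85 × 1.496×10^8 = 1.32396×10^9 km.
The Hohmann ellipse has a_t = (r₁ + r₂)/2 = 8.04848×10^8 km.
At r₁ the circular-orbit speed is v₁ = √(μ/r₁) = 21.5503 km/s.
Transfer-orbit speed at r₁ (vis-viva equation): v_p = √[μ(2/r₁ − 1/a_t)] = 27.6397 km/s.
First burn Δv₁ = |v_p − v₁| = 6.0894 km/s.
At r₂, v₂ = √(μ/r₂) = 10.0115 km/s.
Transfer-orbit speed at r₂: v_a = √[μ(2/r₂ − 1/a_t)] = 5.96518 km/s.
Second burn Δv₂ = |v₂ − v_a| = 4.0463 km/s.
Δv = Δv₁ + Δv₂ = 6.0894 + 4.0463 = 10.14 km/s.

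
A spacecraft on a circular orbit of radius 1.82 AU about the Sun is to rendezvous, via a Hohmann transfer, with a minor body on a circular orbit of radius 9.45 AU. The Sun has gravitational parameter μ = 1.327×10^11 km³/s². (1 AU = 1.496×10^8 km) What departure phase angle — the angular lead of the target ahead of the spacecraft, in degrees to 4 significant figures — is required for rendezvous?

In km: r₁ = 1.82 × 1.496×10^8 = 2.72272×10^8 km; r₂ = 9.45 × 1.496×10^8 = 1.41372×10^9 km.
Semi-major axis of the transfer orbit: a_t = (2.72272×10^8 + 1.41372×10^9)/2 = 8.42996×10^8 km.
Transfer time t = π√(a_t³/μ) = 2.1108×10^8 s.
The target's mean motion on its circular orbit is ω₂ = √(μ/r₂³) = 6.8532×10^-9 rad/s.
Angle swept by the target during transfer: ω₂·t = 1.4466 rad = 82.88°.
Arrival is 180° from departure on the ellipse, so φ = 180° − 82.88° = 97.12°.

φ = 97.12°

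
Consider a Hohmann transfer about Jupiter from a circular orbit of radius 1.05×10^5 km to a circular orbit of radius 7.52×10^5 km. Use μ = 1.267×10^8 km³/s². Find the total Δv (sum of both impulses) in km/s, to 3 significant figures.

Transfer-ellipse semi-major axis a_t = (r₁ + r₂)/2 = (1.050×10^5 + 7.520×10^5)/2 = 4.285×10^5 km.
At r₁ the circular-orbit speed is v₁ = √(μ/r₁) = 34.737 km/s.
Transfer-orbit speed at r₁ (vis-viva): v_p = √[μ(2/r₁ − 1/a_t)] = 46.018 km/s.
First burn Δv₁ = |v_p − v₁| = 11.281 km/s.
At r₂, v₂ = √(μ/r₂) = 12.98014 km/s.
Transfer-orbit speed at r₂: v_a = √[μ(2/r₂ − 1/a_t)] = 6.425377 km/s.
Second burn Δv₂ = |v₂ − v_a| = 6.5548 km/s.
Δv = Δv₁ + Δv₂ = 11.281 + 6.5548 = 17.84 km/s.

Δv = 17.8 km/s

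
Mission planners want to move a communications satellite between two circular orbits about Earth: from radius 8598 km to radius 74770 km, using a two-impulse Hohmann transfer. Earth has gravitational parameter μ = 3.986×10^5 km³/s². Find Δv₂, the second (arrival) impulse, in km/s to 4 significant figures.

Semi-major axis of the transfer orbit: a_t = (8598 + 74770)/2 = 41684 km.
Circular speed at r = 74770 km: v_c = √(μ/r) = 2.309 km/s.
Transfer-orbit speed at the same r (vis-viva, a = a_t): v_t = √[μ(2/r − 1/a_t)] = 1.049 km/s.
Δv₂ = |v_t − v_c| = |1.049 − 2.309| = 1.260 km/s.

Δv₂ = 1.260 km/s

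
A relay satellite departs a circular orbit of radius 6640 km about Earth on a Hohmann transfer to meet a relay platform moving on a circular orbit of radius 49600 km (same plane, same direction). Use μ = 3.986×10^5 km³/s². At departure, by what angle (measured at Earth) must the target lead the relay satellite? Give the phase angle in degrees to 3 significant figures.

φ = 103°

The Hohmann ellipse has a_t = (r₁ + r₂)/2 = 28120 km.
The half-period of the transfer ellipse is t = π√(a_t³/μ) = 23464 s.
Target angular speed ω₂ = √(μ/r₂³) = 5.7154×10^-5 rad/s.
Angle swept by the target during transfer: ω₂·t = 1.3411 rad = 76.84°.
The relay satellite traverses 180° on the transfer ellipse, so the target must lead by 180° − 76.84° = 103°.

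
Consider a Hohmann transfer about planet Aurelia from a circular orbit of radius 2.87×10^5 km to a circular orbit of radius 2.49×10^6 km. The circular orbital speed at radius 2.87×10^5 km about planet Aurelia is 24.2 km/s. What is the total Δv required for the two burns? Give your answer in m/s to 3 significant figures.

Δv = 12700 m/s

From the circular-orbit relation v² = μ/r at r = 2.87×10^5 km: μ = v²r = (24.2)² × 2.87×10^5 = 1.68079×10^8 km³/s².
The Hohmann ellipse has a_t = (r₁ + r₂)/2 = 1.3885×10^6 km.
Circular speed at r₁: v₁ = √(μ/r₁) = √(1.68079×10^8/2.870×10^5) = 24.200 km/s.
On the transfer ellipse at r₁, vis-viva equation gives v_p = √[μ(2/r₁ − 1/a_t)] = 32.407 km/s.
First burn Δv₁ = |v_p − v₁| = 8.207 km/s.
Circular speed at r₂: v₂ = √(μ/r₂) = 8.216 km/s.
Transfer-orbit speed at r₂: v_a = √[μ(2/r₂ − 1/a_t)] = 3.735 km/s.
Second burn Δv₂ = |v₂ − v_a| = 4.481 km/s.
Total Δv = Δv₁ + Δv₂ = 12.69 km/s.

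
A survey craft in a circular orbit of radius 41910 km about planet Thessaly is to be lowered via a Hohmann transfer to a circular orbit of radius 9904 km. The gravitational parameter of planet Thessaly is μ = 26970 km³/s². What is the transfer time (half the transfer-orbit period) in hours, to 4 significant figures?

t = 22.16 hours

Transfer-ellipse semi-major axis a_t = (r₁ + r₂)/2 = (41910 + 9904)/2 = 25907 km.
Transfer time t = π√(a_t³/μ) = π√((25907)³ / 26970) = 79770 s.
Converting: 79770 s ÷ 3600 s/hour = 22.16 hours.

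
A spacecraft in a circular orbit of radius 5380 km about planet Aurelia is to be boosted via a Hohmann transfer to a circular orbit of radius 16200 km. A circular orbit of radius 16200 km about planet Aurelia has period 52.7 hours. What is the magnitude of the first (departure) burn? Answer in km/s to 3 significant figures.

From Kepler's third law T² = 4π²r³/μ at r = 16200 km, T = 52.7 hours = 52.7 × 3600 s = 1.8972×10^5 s: μ = 4π²r³/T² = 4663.14 km³/s².
Transfer-ellipse semi-major axis a_t = (r₁ + r₂)/2 = (5380 + 16200)/2 = 10790 km.
Circular speed at r = 5380 km: v_c = √(μ/r) = 0.93100 km/s.
Vis-viva on the transfer ellipse at r = 5380 km gives v_t = √[μ(2/r − 1/a_t)] = 1.1408 km/s.
Δv₁ = |v_t − v_c| = |1.1408 − 0.93100| = 0.2098 km/s.

Δv₁ = 0.210 km/s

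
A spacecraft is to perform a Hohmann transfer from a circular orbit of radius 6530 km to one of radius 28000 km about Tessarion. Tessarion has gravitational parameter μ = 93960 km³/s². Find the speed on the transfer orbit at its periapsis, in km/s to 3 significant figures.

Transfer-ellipse semi-major axis a_t = (r₁ + r₂)/2 = (6530 + 28000)/2 = 17265 km.
The periapsis of the transfer ellipse is at r = 6530 km.
From the vis-viva equation, v = √[μ(2/r − 1/a_t)] = 4.831 km/s.

v = 4.83 km/s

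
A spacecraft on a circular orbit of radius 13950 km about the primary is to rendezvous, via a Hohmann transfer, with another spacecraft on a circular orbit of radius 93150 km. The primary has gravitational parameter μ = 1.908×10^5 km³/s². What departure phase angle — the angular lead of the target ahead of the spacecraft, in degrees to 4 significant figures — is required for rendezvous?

φ = 101.5°

The Hohmann ellipse has a_t = (r₁ + r₂)/2 = 53550 km.
Transfer time t = π√(a_t³/μ) = 89125.1 s.
Target angular speed ω₂ = √(μ/r₂³) = 1.53644×10^-5 rad/s.
Angle swept by the target during transfer: ω₂·t = 1.3694 rad = 78.46°.
The spacecraft traverses 180° on the transfer ellipse, so the target must lead by 180° − 78.46° = 101.5°.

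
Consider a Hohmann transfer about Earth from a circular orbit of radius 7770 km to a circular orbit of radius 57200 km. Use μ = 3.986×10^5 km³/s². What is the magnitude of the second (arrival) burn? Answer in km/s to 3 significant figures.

Δv₂ = 1.35 km/s

Transfer-ellipse semi-major axis a_t = (r₁ + r₂)/2 = (7770 + 57200)/2 = 32485 km.
On the circular orbit at r = 57200 km, v_c = √(μ/r) = 2.640 km/s.
Transfer-orbit speed at the same r (vis-viva, a = a_t): v_t = √[μ(2/r − 1/a_t)] = 1.291 km/s.
Δv₂ = |v_t − v_c| = |1.291 − 2.640| = 1.349 km/s.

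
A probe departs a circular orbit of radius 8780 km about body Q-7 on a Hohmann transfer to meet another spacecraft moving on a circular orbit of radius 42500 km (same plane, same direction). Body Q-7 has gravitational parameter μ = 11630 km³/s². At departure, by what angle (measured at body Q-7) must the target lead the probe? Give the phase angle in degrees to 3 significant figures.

Semi-major axis of the transfer orbit: a_t = (8780 + 42500)/2 = 25640 km.
The half-period of the transfer ellipse is t = π√(a_t³/μ) = 1.19602×10^5 s.
The target's mean motion on its circular orbit is ω₂ = √(μ/r₂³) = 1.23085×10^-5 rad/s.
Angle swept by the target during transfer: ω₂·t = 1.47212 rad = 84.346°.
The probe traverses 180° on the transfer ellipse, so the target must lead by 180° − 84.346° = 95.7°.

φ = 95.7°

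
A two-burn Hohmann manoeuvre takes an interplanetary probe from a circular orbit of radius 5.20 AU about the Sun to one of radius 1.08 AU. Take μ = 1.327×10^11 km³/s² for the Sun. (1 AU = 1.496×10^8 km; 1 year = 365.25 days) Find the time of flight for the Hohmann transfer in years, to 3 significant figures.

t = 2.78 years

In km: r₁ = 5.20 × 1.496×10^8 = 7.7792×10^8 km; r₂ = 1.08 × 1.496×10^8 = 1.61568×10^8 km.
Semi-major axis of the transfer orbit: a_t = (7.7792×10^8 + 1.61568×10^8)/2 = 4.69744×10^8 km.
Transfer time t = π√(a_t³/μ) = π√((4.69744×10^8)³ / 1.327×10^11) = 8.780×10^7 s.
Converting: 8.780×10^7 s ÷ 3.15576×10^7 s/year (365.25 × 86400) = 2.78 years.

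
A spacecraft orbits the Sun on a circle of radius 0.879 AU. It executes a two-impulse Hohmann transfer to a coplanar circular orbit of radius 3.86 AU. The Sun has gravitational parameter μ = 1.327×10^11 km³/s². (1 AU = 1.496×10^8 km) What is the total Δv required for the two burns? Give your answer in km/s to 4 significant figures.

Δv = 14.70 km/s

In km: r₁ = 0.879 × 1.496×10^8 = 1.314984×10^8 km; r₂ = 3.86 × 1.496×10^8 = 5.77456×10^8 km.
Semi-major axis of the transfer orbit: a_t = (1.314984×10^8 + 5.77456×10^8)/2 = 3.544772×10^8 km.
Circular speed at r₁: v₁ = √(μ/r₁) = √(1.327×10^11/1.314984×10^8) = 31.767 km/s.
On the transfer ellipse at r₁, v² = μ(2/r − 1/a) gives v_p = √[μ(2/r₁ − 1/a_t)] = 40.545 km/s.
First burn Δv₁ = |v_p − v₁| = 8.778 km/s.
At r₂, v₂ = √(μ/r₂) = 15.159 km/s.
Transfer-orbit speed at r₂: v_a = √[μ(2/r₂ − 1/a_t)] = 9.2330 km/s.
Second burn Δv₂ = |v₂ − v_a| = 5.926 km/s.
Total Δv = Δv₁ + Δv₂ = 14.70 km/s.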